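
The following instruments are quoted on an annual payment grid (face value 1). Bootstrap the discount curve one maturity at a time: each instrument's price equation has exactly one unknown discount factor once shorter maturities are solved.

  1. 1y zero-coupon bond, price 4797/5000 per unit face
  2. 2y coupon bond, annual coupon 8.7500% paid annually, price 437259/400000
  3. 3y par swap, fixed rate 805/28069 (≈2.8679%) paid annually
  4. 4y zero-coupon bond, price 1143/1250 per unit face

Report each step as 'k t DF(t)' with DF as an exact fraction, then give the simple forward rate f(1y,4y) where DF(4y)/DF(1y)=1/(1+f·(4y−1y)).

1 1 4797/5000
2 2 116/125
3 3 1839/2000
4 4 1143/1250
f(1y,4y) = ((4797/5000)/(1143/1250) − 1)/(3) = 25/1524 ≈ 1.6404%

step 1 [1y] zero: DF = P = 4797/5000 ≈ 0.959400
step 2 [2y] bond c/1=7/80: DF=(437259/400000 − 7/80·(0.959400))/(1+7/80) = 116/125 ≈ 0.928000
step 3 [3y] swap r/1=805/28069: DF=(1 − 805/28069·(0.959400+0.928000))/(1+805/28069) = 1839/2000 ≈ 0.919500
step 4 [4y] zero: DF = P = 1143/1250 ≈ 0.914400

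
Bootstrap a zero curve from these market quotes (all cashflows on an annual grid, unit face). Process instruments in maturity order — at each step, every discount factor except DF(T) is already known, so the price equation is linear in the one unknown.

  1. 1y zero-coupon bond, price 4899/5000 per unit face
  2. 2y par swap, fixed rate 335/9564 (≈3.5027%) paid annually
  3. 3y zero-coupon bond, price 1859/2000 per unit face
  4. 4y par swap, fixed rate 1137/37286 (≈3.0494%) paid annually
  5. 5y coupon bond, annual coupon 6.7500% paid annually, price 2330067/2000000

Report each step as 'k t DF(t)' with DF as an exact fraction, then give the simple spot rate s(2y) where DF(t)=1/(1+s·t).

1 1 4899/5000
2 2 933/1000
3 3 1859/2000
4 4 8863/10000
5 5 2139/2500
s(2y) = (1/(933/1000) − 1)/(2) = 67/1866 ≈ 3.5906%

step 1 [1y] zero: DF = P = 4899/5000 ≈ 0.979800
step 2 [2y] swap r/1=335/9564: DF=(1 − 335/9564·(0.979800))/(1+335/9564) = 933/1000 ≈ 0.933000
step 3 [3y] zero: DF = P = 1859/2000 ≈ 0.929500
step 4 [4y] swap r/1=1137/37286: DF=(1 − 1137/37286·(0.979800+0.933000+0.929500))/(1+1137/37286) = 8863/10000 ≈ 0.886300
step 5 [5y] bond c/1=27/400: DF=(2330067/2000000 − 27/400·(0.979800+0.933000+0.929500+0.886300))/(1+27/400) = 2139/2500 ≈ 0.855600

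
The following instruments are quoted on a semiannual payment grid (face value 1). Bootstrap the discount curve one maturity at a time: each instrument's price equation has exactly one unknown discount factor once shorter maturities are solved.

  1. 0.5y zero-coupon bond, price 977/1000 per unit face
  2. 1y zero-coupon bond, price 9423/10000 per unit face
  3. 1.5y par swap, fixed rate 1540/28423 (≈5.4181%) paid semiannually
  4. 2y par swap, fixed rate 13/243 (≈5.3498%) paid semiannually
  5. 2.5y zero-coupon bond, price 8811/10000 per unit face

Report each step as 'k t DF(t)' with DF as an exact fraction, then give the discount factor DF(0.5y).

1 1/2 977/1000
2 1 9423/10000
3 3/2 923/1000
4 2 8999/10000
5 5/2 8811/10000
DF(0.5y) = 977/1000 ≈ 0.977000

step 1 [0.5y] zero: DF = P = 977/1000 ≈ 0.977000
step 2 [1y] zero: DF = P = 9423/10000 ≈ 0.942300
step 3 [1.5y] swap r/2=770/28423: DF=(1 − 770/28423·(0.977000+0.942300))/(1+770/28423) = 923/1000 ≈ 0.923000
step 4 [2y] swap r/2=13/486: DF=(1 − 13/486·(0.977000+0.942300+0.923000))/(1+13/486) = 8999/10000 ≈ 0.899900
step 5 [2.5y] zero: DF = P = 8811/10000 ≈ 0.881100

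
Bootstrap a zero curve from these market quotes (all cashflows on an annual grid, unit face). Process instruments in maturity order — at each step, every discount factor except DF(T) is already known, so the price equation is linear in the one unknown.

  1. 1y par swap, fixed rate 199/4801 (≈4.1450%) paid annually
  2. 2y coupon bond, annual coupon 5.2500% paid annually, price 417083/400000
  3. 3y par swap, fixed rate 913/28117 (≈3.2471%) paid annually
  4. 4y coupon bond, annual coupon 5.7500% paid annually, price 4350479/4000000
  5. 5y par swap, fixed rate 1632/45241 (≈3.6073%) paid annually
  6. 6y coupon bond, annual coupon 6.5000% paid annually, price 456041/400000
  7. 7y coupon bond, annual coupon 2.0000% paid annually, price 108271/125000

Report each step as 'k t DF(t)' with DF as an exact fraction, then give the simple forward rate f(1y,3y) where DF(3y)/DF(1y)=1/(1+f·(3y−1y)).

step 1 [1y] swap r/1=199/4801: DF=(1 − 199/4801·(0))/(1+199/4801) = 4801/5000 ≈ 0.960200
step 2 [2y] bond c/1=21/400: DF=(417083/400000 − 21/400·(0.960200))/(1+21/400) = 2357/2500 ≈ 0.942800
step 3 [3y] swap r/1=913/28117: DF=(1 − 913/28117·(0.960200+0.942800))/(1+913/28117) = 9087/10000 ≈ 0.908700
step 4 [4y] bond c/1=23/400: DF=(4350479/4000000 − 23/400·(0.960200+0.942800+0.908700))/(1+23/400) = 2189/2500 ≈ 0.875600
step 5 [5y] swap r/1=1632/45241: DF=(1 − 1632/45241·(0.960200+0.942800+0.908700+0.875600))/(1+1632/45241) = 523/625 ≈ 0.836800
step 6 [6y] bond c/1=13/200: DF=(456041/400000 − 13/200·(0.960200+0.942800+0.908700+0.875600+0.836800))/(1+13/200) = 993/1250 ≈ 0.794400
step 7 [7y] bond c/1=1/50: DF=(108271/125000 − 1/50·(0.960200+0.942800+0.908700+0.875600+0.836800+0.794400))/(1+1/50) = 7449/10000 ≈ 0.744900

1 1 4801/5000
2 2 2357/2500
3 3 9087/10000
4 4 2189/2500
5 5 523/625
6 6 993/1250
7 7 7449/10000
f(1y,3y) = ((4801/5000)/(9087/10000) − 1)/(2) = 515/18174 ≈ 2.8337%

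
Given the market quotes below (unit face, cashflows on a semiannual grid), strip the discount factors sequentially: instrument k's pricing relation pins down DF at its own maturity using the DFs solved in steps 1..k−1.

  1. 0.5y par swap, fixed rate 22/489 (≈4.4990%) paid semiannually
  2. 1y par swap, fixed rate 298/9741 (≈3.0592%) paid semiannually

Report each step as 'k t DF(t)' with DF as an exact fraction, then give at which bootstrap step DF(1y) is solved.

1 1/2 489/500
2 1 4851/5000
DF(1y) is solved at step 2

step 1 [0.5y] swap r/2=11/489: DF=(1 − 11/489·(0))/(1+11/489) = 489/500 ≈ 0.978000
step 2 [1y] swap r/2=149/9741: DF=(1 − 149/9741·(0.978000))/(1+149/9741) = 4851/5000 ≈ 0.970200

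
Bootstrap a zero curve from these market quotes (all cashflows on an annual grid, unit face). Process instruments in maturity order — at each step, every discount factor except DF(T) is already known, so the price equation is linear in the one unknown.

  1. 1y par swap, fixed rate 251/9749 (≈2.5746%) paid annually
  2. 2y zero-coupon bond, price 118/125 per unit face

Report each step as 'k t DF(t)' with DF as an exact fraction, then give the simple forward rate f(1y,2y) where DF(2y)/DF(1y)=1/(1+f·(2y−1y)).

1 1 9749/10000
2 2 118/125
f(1y,2y) = ((9749/10000)/(118/125) − 1)/(1) = 309/9440 ≈ 3.2733%

step 1 [1y] swap r/1=251/9749: DF=(1 − 251/9749·(0))/(1+251/9749) = 9749/10000 ≈ 0.974900
step 2 [2y] zero: DF = P = 118/125 ≈ 0.944000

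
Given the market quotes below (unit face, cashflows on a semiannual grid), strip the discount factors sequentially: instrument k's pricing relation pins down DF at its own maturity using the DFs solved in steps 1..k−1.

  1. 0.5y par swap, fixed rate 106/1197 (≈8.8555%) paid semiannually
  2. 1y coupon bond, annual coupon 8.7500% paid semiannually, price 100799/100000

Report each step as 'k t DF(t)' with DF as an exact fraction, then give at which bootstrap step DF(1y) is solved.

step 1 [0.5y] swap r/2=53/1197: DF=(1 − 53/1197·(0))/(1+53/1197) = 1197/1250 ≈ 0.957600
step 2 [1y] bond c/2=7/160: DF=(100799/100000 − 7/160·(0.957600))/(1+7/160) = 1157/1250 ≈ 0.925600

1 1/2 1197/1250
2 1 1157/1250
DF(1y) is solved at step 2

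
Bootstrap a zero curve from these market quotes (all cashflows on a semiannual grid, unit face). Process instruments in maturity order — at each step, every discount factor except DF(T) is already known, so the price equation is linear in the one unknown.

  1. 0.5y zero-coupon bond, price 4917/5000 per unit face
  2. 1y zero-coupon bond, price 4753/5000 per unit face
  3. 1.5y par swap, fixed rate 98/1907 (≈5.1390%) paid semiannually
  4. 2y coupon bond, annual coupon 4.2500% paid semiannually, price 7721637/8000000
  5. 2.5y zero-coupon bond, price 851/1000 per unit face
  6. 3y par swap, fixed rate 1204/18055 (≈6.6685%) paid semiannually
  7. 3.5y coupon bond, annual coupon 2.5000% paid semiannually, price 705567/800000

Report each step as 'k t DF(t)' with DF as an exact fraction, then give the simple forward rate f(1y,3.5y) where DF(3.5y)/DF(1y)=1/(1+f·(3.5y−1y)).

step 1 [0.5y] zero: DF = P = 4917/5000 ≈ 0.983400
step 2 [1y] zero: DF = P = 4753/5000 ≈ 0.950600
step 3 [1.5y] swap r/2=49/1907: DF=(1 − 49/1907·(0.983400+0.950600))/(1+49/1907) = 1853/2000 ≈ 0.926500
step 4 [2y] bond c/2=17/800: DF=(7721637/8000000 − 17/800·(0.983400+0.950600+0.926500))/(1+17/800) = 1107/1250 ≈ 0.885600
step 5 [2.5y] zero: DF = P = 851/1000 ≈ 0.851000
step 6 [3y] swap r/2=602/18055: DF=(1 − 602/18055·(0.983400+0.950600+0.926500+0.885600+0.851000))/(1+602/18055) = 4097/5000 ≈ 0.819400
step 7 [3.5y] bond c/2=1/80: DF=(705567/800000 − 1/80·(0.983400+0.950600+0.926500+0.885600+0.851000+0.819400))/(1+1/80) = 4021/5000 ≈ 0.804200

1 1/2 4917/5000
2 1 4753/5000
3 3/2 1853/2000
4 2 1107/1250
5 5/2 851/1000
6 3 4097/5000
7 7/2 4021/5000
f(1y,3.5y) = ((4753/5000)/(4021/5000) − 1)/(5/2) = 1464/20105 ≈ 7.2818%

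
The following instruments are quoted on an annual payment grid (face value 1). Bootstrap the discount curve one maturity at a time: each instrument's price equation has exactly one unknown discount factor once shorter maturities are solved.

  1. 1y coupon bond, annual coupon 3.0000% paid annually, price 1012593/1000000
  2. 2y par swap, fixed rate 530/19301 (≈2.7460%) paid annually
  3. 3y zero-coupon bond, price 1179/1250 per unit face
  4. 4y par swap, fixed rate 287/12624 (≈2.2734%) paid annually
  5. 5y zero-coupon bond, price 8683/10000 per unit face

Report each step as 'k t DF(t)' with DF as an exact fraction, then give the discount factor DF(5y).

step 1 [1y] bond c/1=3/100: DF=(1012593/1000000 − 3/100·(0))/(1+3/100) = 9831/10000 ≈ 0.983100
step 2 [2y] swap r/1=530/19301: DF=(1 − 530/19301·(0.983100))/(1+530/19301) = 947/1000 ≈ 0.947000
step 3 [3y] zero: DF = P = 1179/1250 ≈ 0.943200
step 4 [4y] swap r/1=287/12624: DF=(1 − 287/12624·(0.983100+0.947000+0.943200))/(1+287/12624) = 9139/10000 ≈ 0.913900
step 5 [5y] zero: DF = P = 8683/10000 ≈ 0.868300

1 1 9831/10000
2 2 947/1000
3 3 1179/1250
4 4 9139/10000
5 5 8683/10000
DF(5y) = 8683/10000 ≈ 0.868300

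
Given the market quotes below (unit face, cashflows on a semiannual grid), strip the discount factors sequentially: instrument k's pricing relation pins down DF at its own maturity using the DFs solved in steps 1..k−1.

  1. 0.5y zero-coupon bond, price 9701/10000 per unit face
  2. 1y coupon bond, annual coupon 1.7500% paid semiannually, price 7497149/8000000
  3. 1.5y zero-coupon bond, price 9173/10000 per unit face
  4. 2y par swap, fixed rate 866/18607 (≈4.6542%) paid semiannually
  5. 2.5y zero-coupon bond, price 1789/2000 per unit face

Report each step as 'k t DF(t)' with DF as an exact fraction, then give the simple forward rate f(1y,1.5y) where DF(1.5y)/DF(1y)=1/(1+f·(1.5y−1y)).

1 1/2 9701/10000
2 1 4603/5000
3 3/2 9173/10000
4 2 4567/5000
5 5/2 1789/2000
f(1y,1.5y) = ((4603/5000)/(9173/10000) − 1)/(1/2) = 66/9173 ≈ 0.7195%

step 1 [0.5y] zero: DF = P = 9701/10000 ≈ 0.970100
step 2 [1y] bond c/2=7/800: DF=(7497149/8000000 − 7/800·(0.970100))/(1+7/800) = 4603/5000 ≈ 0.920600
step 3 [1.5y] zero: DF = P = 9173/10000 ≈ 0.917300
step 4 [2y] swap r/2=433/18607: DF=(1 − 433/18607·(0.970100+0.920600+0.917300))/(1+433/18607) = 4567/5000 ≈ 0.913400
step 5 [2.5y] zero: DF = P = 1789/2000 ≈ 0.894500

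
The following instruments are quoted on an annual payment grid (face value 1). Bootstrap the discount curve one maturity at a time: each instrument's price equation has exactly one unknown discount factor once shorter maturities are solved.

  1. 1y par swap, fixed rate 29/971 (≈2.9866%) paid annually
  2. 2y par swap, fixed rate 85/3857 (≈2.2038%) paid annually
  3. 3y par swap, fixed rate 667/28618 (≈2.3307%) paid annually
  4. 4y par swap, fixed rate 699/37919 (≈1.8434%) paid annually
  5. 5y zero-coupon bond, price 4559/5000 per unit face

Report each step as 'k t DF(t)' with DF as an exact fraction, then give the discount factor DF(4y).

step 1 [1y] swap r/1=29/971: DF=(1 − 29/971·(0))/(1+29/971) = 971/1000 ≈ 0.971000
step 2 [2y] swap r/1=85/3857: DF=(1 − 85/3857·(0.971000))/(1+85/3857) = 383/400 ≈ 0.957500
step 3 [3y] swap r/1=667/28618: DF=(1 − 667/28618·(0.971000+0.957500))/(1+667/28618) = 9333/10000 ≈ 0.933300
step 4 [4y] swap r/1=699/37919: DF=(1 − 699/37919·(0.971000+0.957500+0.933300))/(1+699/37919) = 9301/10000 ≈ 0.930100
step 5 [5y] zero: DF = P = 4559/5000 ≈ 0.911800

1 1 971/1000
2 2 383/400
3 3 9333/10000
4 4 9301/10000
5 5 4559/5000
DF(4y) = 9301/10000 ≈ 0.930100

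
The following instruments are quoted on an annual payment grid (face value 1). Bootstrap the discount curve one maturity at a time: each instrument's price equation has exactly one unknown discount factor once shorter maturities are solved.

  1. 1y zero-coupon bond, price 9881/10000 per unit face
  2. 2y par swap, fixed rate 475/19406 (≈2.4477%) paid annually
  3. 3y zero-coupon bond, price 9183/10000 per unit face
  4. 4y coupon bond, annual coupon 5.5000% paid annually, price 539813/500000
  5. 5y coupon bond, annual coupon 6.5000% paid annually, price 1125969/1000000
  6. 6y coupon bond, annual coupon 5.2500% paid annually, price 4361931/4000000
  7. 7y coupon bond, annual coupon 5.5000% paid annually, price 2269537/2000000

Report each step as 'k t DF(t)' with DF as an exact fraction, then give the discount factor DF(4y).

1 1 9881/10000
2 2 381/400
3 3 9183/10000
4 4 8743/10000
5 5 4147/5000
6 6 1617/2000
7 7 1989/2500
DF(4y) = 8743/10000 ≈ 0.874300

step 1 [1y] zero: DF = P = 9881/10000 ≈ 0.988100
step 2 [2y] swap r/1=475/19406: DF=(1 − 475/19406·(0.988100))/(1+475/19406) = 381/400 ≈ 0.952500
step 3 [3y] zero: DF = P = 9183/10000 ≈ 0.918300
step 4 [4y] bond c/1=11/200: DF=(539813/500000 − 11/200·(0.988100+0.952500+0.918300))/(1+11/200) = 8743/10000 ≈ 0.874300
step 5 [5y] bond c/1=13/200: DF=(1125969/1000000 − 13/200·(0.988100+0.952500+0.918300+0.874300))/(1+13/200) = 4147/5000 ≈ 0.829400
step 6 [6y] bond c/1=21/400: DF=(4361931/4000000 − 21/400·(0.988100+0.952500+0.918300+0.874300+0.829400))/(1+21/400) = 1617/2000 ≈ 0.808500
step 7 [7y] bond c/1=11/200: DF=(2269537/2000000 − 11/200·(0.988100+0.952500+0.918300+0.874300+0.829400+0.808500))/(1+11/200) = 1989/2500 ≈ 0.795600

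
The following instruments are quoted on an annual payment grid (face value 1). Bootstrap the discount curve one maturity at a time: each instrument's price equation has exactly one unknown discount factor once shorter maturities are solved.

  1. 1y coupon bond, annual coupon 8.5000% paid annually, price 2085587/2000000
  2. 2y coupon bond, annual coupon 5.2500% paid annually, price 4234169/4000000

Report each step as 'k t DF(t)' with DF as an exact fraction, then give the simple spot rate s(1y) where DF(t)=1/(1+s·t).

step 1 [1y] bond c/1=17/200: DF=(2085587/2000000 − 17/200·(0))/(1+17/200) = 9611/10000 ≈ 0.961100
step 2 [2y] bond c/1=21/400: DF=(4234169/4000000 − 21/400·(0.961100))/(1+21/400) = 4789/5000 ≈ 0.957800

1 1 9611/10000
2 2 4789/5000
s(1y) = (1/(9611/10000) − 1)/(1) = 389/9611 ≈ 4.0474%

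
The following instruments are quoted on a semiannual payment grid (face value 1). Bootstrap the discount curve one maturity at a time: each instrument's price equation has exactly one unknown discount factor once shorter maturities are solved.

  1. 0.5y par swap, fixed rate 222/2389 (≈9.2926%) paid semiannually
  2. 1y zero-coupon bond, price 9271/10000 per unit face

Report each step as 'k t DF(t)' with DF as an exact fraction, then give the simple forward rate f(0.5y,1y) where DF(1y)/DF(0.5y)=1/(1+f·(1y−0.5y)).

1 1/2 2389/2500
2 1 9271/10000
f(0.5y,1y) = ((2389/2500)/(9271/10000) − 1)/(1/2) = 570/9271 ≈ 6.1482%

step 1 [0.5y] swap r/2=111/2389: DF=(1 − 111/2389·(0))/(1+111/2389) = 2389/2500 ≈ 0.955600
step 2 [1y] zero: DF = P = 9271/10000 ≈ 0.927100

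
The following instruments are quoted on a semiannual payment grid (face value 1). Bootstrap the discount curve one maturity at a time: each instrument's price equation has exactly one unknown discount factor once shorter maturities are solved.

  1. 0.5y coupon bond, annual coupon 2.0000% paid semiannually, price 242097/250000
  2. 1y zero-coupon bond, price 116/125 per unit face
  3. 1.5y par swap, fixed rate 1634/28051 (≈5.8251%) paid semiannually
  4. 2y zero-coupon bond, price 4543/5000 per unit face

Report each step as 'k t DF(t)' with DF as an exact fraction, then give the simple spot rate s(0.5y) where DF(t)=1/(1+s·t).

step 1 [0.5y] bond c/2=1/100: DF=(242097/250000 − 1/100·(0))/(1+1/100) = 2397/2500 ≈ 0.958800
step 2 [1y] zero: DF = P = 116/125 ≈ 0.928000
step 3 [1.5y] swap r/2=817/28051: DF=(1 − 817/28051·(0.958800+0.928000))/(1+817/28051) = 9183/10000 ≈ 0.918300
step 4 [2y] zero: DF = P = 4543/5000 ≈ 0.908600

1 1/2 2397/2500
2 1 116/125
3 3/2 9183/10000
4 2 4543/5000
s(0.5y) = (1/(2397/2500) − 1)/(1/2) = 206/2397 ≈ 8.5941%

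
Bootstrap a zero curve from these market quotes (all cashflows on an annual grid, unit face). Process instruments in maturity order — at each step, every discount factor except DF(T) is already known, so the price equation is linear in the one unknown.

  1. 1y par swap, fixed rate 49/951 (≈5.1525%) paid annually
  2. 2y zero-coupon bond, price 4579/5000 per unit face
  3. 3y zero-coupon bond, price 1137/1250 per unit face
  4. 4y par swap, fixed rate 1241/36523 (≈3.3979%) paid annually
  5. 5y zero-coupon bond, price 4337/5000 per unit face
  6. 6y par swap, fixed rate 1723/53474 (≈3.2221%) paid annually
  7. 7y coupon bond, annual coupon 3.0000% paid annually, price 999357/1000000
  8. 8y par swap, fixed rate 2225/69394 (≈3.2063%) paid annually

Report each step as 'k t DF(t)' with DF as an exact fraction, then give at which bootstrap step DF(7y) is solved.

step 1 [1y] swap r/1=49/951: DF=(1 − 49/951·(0))/(1+49/951) = 951/1000 ≈ 0.951000
step 2 [2y] zero: DF = P = 4579/5000 ≈ 0.915800
step 3 [3y] zero: DF = P = 1137/1250 ≈ 0.909600
step 4 [4y] swap r/1=1241/36523: DF=(1 − 1241/36523·(0.951000+0.915800+0.909600))/(1+1241/36523) = 8759/10000 ≈ 0.875900
step 5 [5y] zero: DF = P = 4337/5000 ≈ 0.867400
step 6 [6y] swap r/1=1723/53474: DF=(1 − 1723/53474·(0.951000+0.915800+0.909600+0.875900+0.867400))/(1+1723/53474) = 8277/10000 ≈ 0.827700
step 7 [7y] bond c/1=3/100: DF=(999357/1000000 − 3/100·(0.951000+0.915800+0.909600+0.875900+0.867400+0.827700))/(1+3/100) = 1629/2000 ≈ 0.814500
step 8 [8y] swap r/1=2225/69394: DF=(1 − 2225/69394·(0.951000+0.915800+0.909600+0.875900+0.867400+0.827700+0.814500))/(1+2225/69394) = 311/400 ≈ 0.777500

1 1 951/1000
2 2 4579/5000
3 3 1137/1250
4 4 8759/10000
5 5 4337/5000
6 6 8277/10000
7 7 1629/2000
8 8 311/400
DF(7y) is solved at step 7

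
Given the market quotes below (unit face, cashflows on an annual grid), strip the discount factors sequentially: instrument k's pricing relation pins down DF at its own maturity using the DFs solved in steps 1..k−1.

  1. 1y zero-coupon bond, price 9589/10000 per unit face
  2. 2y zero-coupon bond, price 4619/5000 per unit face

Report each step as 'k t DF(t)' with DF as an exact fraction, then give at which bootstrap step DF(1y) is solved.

1 1 9589/10000
2 2 4619/5000
DF(1y) is solved at step 1

step 1 [1y] zero: DF = P = 9589/10000 ≈ 0.958900
step 2 [2y] zero: DF = P = 4619/5000 ≈ 0.923800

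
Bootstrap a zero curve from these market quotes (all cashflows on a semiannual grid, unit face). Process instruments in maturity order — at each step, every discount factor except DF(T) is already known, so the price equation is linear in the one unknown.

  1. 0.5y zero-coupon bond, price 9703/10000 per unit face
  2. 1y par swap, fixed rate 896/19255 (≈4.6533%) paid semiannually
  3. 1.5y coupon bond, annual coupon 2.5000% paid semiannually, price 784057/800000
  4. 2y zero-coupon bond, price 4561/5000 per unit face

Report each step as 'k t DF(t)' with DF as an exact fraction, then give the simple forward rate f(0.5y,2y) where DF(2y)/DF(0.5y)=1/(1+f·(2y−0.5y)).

1 1/2 9703/10000
2 1 597/625
3 3/2 4721/5000
4 2 4561/5000
f(0.5y,2y) = ((9703/10000)/(4561/5000) − 1)/(3/2) = 581/13683 ≈ 4.2461%

step 1 [0.5y] zero: DF = P = 9703/10000 ≈ 0.970300
step 2 [1y] swap r/2=448/19255: DF=(1 − 448/19255·(0.970300))/(1+448/19255) = 597/625 ≈ 0.955200
step 3 [1.5y] bond c/2=1/80: DF=(784057/800000 − 1/80·(0.970300+0.955200))/(1+1/80) = 4721/5000 ≈ 0.944200
step 4 [2y] zero: DF = P = 4561/5000 ≈ 0.912200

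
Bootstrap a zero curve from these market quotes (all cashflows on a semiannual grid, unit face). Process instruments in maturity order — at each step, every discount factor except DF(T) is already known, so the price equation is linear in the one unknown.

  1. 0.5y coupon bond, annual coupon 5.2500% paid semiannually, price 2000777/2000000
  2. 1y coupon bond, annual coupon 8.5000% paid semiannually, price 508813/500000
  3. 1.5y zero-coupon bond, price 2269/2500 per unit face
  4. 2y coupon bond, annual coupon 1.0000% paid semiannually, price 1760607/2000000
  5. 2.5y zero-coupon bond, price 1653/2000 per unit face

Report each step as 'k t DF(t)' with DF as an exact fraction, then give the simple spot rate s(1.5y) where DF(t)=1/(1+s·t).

1 1/2 2437/2500
2 1 2341/2500
3 3/2 2269/2500
4 2 8619/10000
5 5/2 1653/2000
s(1.5y) = (1/(2269/2500) − 1)/(3/2) = 154/2269 ≈ 6.7871%

step 1 [0.5y] bond c/2=21/800: DF=(2000777/2000000 − 21/800·(0))/(1+21/800) = 2437/2500 ≈ 0.974800
step 2 [1y] bond c/2=17/400: DF=(508813/500000 − 17/400·(0.974800))/(1+17/400) = 2341/2500 ≈ 0.936400
step 3 [1.5y] zero: DF = P = 2269/2500 ≈ 0.907600
step 4 [2y] bond c/2=1/200: DF=(1760607/2000000 − 1/200·(0.974800+0.936400+0.907600))/(1+1/200) = 8619/10000 ≈ 0.861900
step 5 [2.5y] zero: DF = P = 1653/2000 ≈ 0.826500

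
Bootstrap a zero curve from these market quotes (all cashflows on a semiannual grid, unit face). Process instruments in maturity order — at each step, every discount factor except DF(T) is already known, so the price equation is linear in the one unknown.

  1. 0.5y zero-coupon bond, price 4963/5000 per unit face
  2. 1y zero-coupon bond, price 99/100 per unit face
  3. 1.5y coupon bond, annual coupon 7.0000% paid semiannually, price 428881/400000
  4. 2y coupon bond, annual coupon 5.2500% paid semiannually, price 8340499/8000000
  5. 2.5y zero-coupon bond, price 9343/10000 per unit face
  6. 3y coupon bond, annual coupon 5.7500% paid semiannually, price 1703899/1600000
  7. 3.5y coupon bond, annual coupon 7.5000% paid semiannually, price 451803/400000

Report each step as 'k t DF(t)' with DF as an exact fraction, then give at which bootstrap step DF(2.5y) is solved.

1 1/2 4963/5000
2 1 99/100
3 3/2 9689/10000
4 2 2351/2500
5 5/2 9343/10000
6 3 9003/10000
7 7/2 8817/10000
DF(2.5y) is solved at step 5

step 1 [0.5y] zero: DF = P = 4963/5000 ≈ 0.992600
step 2 [1y] zero: DF = P = 99/100 ≈ 0.990000
step 3 [1.5y] bond c/2=7/200: DF=(428881/400000 − 7/200·(0.992600+0.990000))/(1+7/200) = 9689/10000 ≈ 0.968900
step 4 [2y] bond c/2=21/800: DF=(8340499/8000000 − 21/800·(0.992600+0.990000+0.968900))/(1+21/800) = 2351/2500 ≈ 0.940400
step 5 [2.5y] zero: DF = P = 9343/10000 ≈ 0.934300
step 6 [3y] bond c/2=23/800: DF=(1703899/1600000 − 23/800·(0.992600+0.990000+0.968900+0.940400+0.934300))/(1+23/800) = 9003/10000 ≈ 0.900300
step 7 [3.5y] bond c/2=3/80: DF=(451803/400000 − 3/80·(0.992600+0.990000+0.968900+0.940400+0.934300+0.900300))/(1+3/80) = 8817/10000 ≈ 0.881700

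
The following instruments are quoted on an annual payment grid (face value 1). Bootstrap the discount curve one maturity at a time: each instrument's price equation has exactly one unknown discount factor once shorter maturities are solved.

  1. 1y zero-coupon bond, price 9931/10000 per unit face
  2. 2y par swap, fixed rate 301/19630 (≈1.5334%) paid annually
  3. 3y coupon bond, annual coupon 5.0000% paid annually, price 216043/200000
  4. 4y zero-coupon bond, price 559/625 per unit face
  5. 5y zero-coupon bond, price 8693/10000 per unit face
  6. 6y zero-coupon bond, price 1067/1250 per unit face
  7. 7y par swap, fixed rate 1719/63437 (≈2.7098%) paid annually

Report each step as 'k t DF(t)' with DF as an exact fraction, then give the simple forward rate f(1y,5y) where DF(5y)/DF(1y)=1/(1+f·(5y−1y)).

1 1 9931/10000
2 2 9699/10000
3 3 9353/10000
4 4 559/625
5 5 8693/10000
6 6 1067/1250
7 7 8281/10000
f(1y,5y) = ((9931/10000)/(8693/10000) − 1)/(4) = 619/17386 ≈ 3.5603%

step 1 [1y] zero: DF = P = 9931/10000 ≈ 0.993100
step 2 [2y] swap r/1=301/19630: DF=(1 − 301/19630·(0.993100))/(1+301/19630) = 9699/10000 ≈ 0.969900
step 3 [3y] bond c/1=1/20: DF=(216043/200000 − 1/20·(0.993100+0.969900))/(1+1/20) = 9353/10000 ≈ 0.935300
step 4 [4y] zero: DF = P = 559/625 ≈ 0.894400
step 5 [5y] zero: DF = P = 8693/10000 ≈ 0.869300
step 6 [6y] zero: DF = P = 1067/1250 ≈ 0.853600
step 7 [7y] swap r/1=1719/63437: DF=(1 − 1719/63437·(0.993100+0.969900+0.935300+0.894400+0.869300+0.853600))/(1+1719/63437) = 8281/10000 ≈ 0.828100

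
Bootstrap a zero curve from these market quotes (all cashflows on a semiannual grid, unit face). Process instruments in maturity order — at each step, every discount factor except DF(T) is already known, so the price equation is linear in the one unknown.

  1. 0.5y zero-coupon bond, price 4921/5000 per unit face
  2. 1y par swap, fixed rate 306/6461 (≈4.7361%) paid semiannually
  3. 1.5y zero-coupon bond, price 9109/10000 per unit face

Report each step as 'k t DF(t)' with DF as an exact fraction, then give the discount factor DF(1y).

1 1/2 4921/5000
2 1 9541/10000
3 3/2 9109/10000
DF(1y) = 9541/10000 ≈ 0.954100

step 1 [0.5y] zero: DF = P = 4921/5000 ≈ 0.984200
step 2 [1y] swap r/2=153/6461: DF=(1 − 153/6461·(0.984200))/(1+153/6461) = 9541/10000 ≈ 0.954100
step 3 [1.5y] zero: DF = P = 9109/10000 ≈ 0.910900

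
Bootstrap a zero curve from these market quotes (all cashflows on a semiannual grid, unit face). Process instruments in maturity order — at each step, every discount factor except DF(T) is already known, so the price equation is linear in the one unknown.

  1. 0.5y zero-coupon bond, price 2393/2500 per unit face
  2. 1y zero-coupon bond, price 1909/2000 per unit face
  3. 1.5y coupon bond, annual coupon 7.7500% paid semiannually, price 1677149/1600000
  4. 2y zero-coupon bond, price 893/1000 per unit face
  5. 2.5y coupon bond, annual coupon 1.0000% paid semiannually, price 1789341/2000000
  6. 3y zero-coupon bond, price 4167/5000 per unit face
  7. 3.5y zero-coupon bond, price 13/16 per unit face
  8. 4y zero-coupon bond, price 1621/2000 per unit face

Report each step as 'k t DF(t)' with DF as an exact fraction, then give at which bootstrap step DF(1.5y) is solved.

1 1/2 2393/2500
2 1 1909/2000
3 3/2 4689/5000
4 2 893/1000
5 5/2 2179/2500
6 3 4167/5000
7 7/2 13/16
8 4 1621/2000
DF(1.5y) is solved at step 3

step 1 [0.5y] zero: DF = P = 2393/2500 ≈ 0.957200
step 2 [1y] zero: DF = P = 1909/2000 ≈ 0.954500
step 3 [1.5y] bond c/2=31/800: DF=(1677149/1600000 − 31/800·(0.957200+0.954500))/(1+31/800) = 4689/5000 ≈ 0.937800
step 4 [2y] zero: DF = P = 893/1000 ≈ 0.893000
step 5 [2.5y] bond c/2=1/200: DF=(1789341/2000000 − 1/200·(0.957200+0.954500+0.937800+0.893000))/(1+1/200) = 2179/2500 ≈ 0.871600
step 6 [3y] zero: DF = P = 4167/5000 ≈ 0.833400
step 7 [3.5y] zero: DF = P = 13/16 ≈ 0.812500
step 8 [4y] zero: DF = P = 1621/2000 ≈ 0.810500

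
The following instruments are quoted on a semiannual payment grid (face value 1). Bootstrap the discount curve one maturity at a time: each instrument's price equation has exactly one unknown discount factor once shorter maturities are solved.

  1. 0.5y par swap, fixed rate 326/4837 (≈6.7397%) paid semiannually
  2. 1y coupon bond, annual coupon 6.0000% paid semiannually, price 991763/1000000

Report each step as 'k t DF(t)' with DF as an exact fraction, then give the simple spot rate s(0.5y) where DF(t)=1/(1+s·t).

1 1/2 4837/5000
2 1 9347/10000
s(0.5y) = (1/(4837/5000) − 1)/(1/2) = 326/4837 ≈ 6.7397%

step 1 [0.5y] swap r/2=163/4837: DF=(1 − 163/4837·(0))/(1+163/4837) = 4837/5000 ≈ 0.967400
step 2 [1y] bond c/2=3/100: DF=(991763/1000000 − 3/100·(0.967400))/(1+3/100) = 9347/10000 ≈ 0.934700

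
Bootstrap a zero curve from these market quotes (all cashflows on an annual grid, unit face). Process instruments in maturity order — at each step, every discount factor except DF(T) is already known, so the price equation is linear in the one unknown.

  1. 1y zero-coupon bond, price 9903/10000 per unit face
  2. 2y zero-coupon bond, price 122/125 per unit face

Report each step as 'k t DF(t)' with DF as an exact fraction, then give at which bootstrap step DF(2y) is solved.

step 1 [1y] zero: DF = P = 9903/10000 ≈ 0.990300
step 2 [2y] zero: DF = P = 122/125 ≈ 0.976000

1 1 9903/10000
2 2 122/125
DF(2y) is solved at step 2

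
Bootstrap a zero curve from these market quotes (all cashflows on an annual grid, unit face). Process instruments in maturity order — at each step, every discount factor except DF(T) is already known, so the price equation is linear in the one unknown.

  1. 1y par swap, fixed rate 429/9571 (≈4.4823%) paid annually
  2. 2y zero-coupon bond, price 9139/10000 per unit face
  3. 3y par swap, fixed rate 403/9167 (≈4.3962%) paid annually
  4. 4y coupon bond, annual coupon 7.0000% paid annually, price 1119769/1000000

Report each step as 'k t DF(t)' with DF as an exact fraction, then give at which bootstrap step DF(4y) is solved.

step 1 [1y] swap r/1=429/9571: DF=(1 − 429/9571·(0))/(1+429/9571) = 9571/10000 ≈ 0.957100
step 2 [2y] zero: DF = P = 9139/10000 ≈ 0.913900
step 3 [3y] swap r/1=403/9167: DF=(1 − 403/9167·(0.957100+0.913900))/(1+403/9167) = 8791/10000 ≈ 0.879100
step 4 [4y] bond c/1=7/100: DF=(1119769/1000000 − 7/100·(0.957100+0.913900+0.879100))/(1+7/100) = 4333/5000 ≈ 0.866600

1 1 9571/10000
2 2 9139/10000
3 3 8791/10000
4 4 4333/5000
DF(4y) is solved at step 4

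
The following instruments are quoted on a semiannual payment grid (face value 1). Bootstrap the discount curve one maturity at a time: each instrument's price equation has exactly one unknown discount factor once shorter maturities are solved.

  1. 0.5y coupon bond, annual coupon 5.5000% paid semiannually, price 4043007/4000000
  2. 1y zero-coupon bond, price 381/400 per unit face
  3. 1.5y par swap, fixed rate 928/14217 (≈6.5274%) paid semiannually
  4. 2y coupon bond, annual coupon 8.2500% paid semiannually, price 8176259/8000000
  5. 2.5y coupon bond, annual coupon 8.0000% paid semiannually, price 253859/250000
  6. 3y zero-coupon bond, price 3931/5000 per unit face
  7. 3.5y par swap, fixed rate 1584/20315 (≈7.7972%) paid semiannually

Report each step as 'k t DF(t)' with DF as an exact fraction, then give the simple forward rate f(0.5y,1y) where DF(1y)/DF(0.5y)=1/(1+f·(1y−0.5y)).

step 1 [0.5y] bond c/2=11/400: DF=(4043007/4000000 − 11/400·(0))/(1+11/400) = 9837/10000 ≈ 0.983700
step 2 [1y] zero: DF = P = 381/400 ≈ 0.952500
step 3 [1.5y] swap r/2=464/14217: DF=(1 − 464/14217·(0.983700+0.952500))/(1+464/14217) = 567/625 ≈ 0.907200
step 4 [2y] bond c/2=33/800: DF=(8176259/8000000 − 33/800·(0.983700+0.952500+0.907200))/(1+33/800) = 8689/10000 ≈ 0.868900
step 5 [2.5y] bond c/2=1/25: DF=(253859/250000 − 1/25·(0.983700+0.952500+0.907200+0.868900))/(1+1/25) = 521/625 ≈ 0.833600
step 6 [3y] zero: DF = P = 3931/5000 ≈ 0.786200
step 7 [3.5y] swap r/2=792/20315: DF=(1 − 792/20315·(0.983700+0.952500+0.907200+0.868900+0.833600+0.786200))/(1+792/20315) = 953/1250 ≈ 0.762400

1 1/2 9837/10000
2 1 381/400
3 3/2 567/625
4 2 8689/10000
5 5/2 521/625
6 3 3931/5000
7 7/2 953/1250
f(0.5y,1y) = ((9837/10000)/(381/400) − 1)/(1/2) = 208/3175 ≈ 6.5512%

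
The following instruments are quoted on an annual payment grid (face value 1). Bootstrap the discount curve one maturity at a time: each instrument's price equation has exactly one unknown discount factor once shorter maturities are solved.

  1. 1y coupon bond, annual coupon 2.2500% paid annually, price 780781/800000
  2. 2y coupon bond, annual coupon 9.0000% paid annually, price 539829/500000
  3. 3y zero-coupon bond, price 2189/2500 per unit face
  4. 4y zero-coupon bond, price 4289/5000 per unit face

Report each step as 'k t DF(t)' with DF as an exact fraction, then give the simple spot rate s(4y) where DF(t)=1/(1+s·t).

1 1 1909/2000
2 2 9117/10000
3 3 2189/2500
4 4 4289/5000
s(4y) = (1/(4289/5000) − 1)/(4) = 711/17156 ≈ 4.1443%

step 1 [1y] bond c/1=9/400: DF=(780781/800000 − 9/400·(0))/(1+9/400) = 1909/2000 ≈ 0.954500
step 2 [2y] bond c/1=9/100: DF=(539829/500000 − 9/100·(0.954500))/(1+9/100) = 9117/10000 ≈ 0.911700
step 3 [3y] zero: DF = P = 2189/2500 ≈ 0.875600
step 4 [4y] zero: DF = P = 4289/5000 ≈ 0.857800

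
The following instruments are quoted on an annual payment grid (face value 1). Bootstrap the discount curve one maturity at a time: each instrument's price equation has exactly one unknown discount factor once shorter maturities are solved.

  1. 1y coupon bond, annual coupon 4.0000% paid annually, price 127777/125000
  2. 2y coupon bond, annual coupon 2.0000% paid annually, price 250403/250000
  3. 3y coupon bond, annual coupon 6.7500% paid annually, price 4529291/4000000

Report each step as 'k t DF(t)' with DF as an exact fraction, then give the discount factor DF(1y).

step 1 [1y] bond c/1=1/25: DF=(127777/125000 − 1/25·(0))/(1+1/25) = 9829/10000 ≈ 0.982900
step 2 [2y] bond c/1=1/50: DF=(250403/250000 − 1/50·(0.982900))/(1+1/50) = 9627/10000 ≈ 0.962700
step 3 [3y] bond c/1=27/400: DF=(4529291/4000000 − 27/400·(0.982900+0.962700))/(1+27/400) = 9377/10000 ≈ 0.937700

1 1 9829/10000
2 2 9627/10000
3 3 9377/10000
DF(1y) = 9829/10000 ≈ 0.982900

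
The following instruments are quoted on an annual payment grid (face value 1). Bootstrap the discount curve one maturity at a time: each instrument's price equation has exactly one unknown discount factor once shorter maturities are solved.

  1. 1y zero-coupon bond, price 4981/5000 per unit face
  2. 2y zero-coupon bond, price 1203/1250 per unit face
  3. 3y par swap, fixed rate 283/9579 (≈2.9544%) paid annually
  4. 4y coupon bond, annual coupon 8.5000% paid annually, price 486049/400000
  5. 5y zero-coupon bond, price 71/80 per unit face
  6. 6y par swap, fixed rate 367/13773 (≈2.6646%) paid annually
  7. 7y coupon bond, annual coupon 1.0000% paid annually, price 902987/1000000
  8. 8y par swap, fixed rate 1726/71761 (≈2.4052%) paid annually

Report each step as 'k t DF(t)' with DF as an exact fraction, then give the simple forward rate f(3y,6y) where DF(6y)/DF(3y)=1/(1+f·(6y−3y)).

1 1 4981/5000
2 2 1203/1250
3 3 9151/10000
4 4 2237/2500
5 5 71/80
6 6 2133/2500
7 7 1679/2000
8 8 4137/5000
f(3y,6y) = ((9151/10000)/(2133/2500) − 1)/(3) = 619/25596 ≈ 2.4183%

step 1 [1y] zero: DF = P = 4981/5000 ≈ 0.996200
step 2 [2y] zero: DF = P = 1203/1250 ≈ 0.962400
step 3 [3y] swap r/1=283/9579: DF=(1 − 283/9579·(0.996200+0.962400))/(1+283/9579) = 9151/10000 ≈ 0.915100
step 4 [4y] bond c/1=17/200: DF=(486049/400000 − 17/200·(0.996200+0.962400+0.915100))/(1+17/200) = 2237/2500 ≈ 0.894800
step 5 [5y] zero: DF = P = 71/80 ≈ 0.887500
step 6 [6y] swap r/1=367/13773: DF=(1 − 367/13773·(0.996200+0.962400+0.915100+0.894800+0.887500))/(1+367/13773) = 2133/2500 ≈ 0.853200
step 7 [7y] bond c/1=1/100: DF=(902987/1000000 − 1/100·(0.996200+0.962400+0.915100+0.894800+0.887500+0.853200))/(1+1/100) = 1679/2000 ≈ 0.839500
step 8 [8y] swap r/1=1726/71761: DF=(1 − 1726/71761·(0.996200+0.962400+0.915100+0.894800+0.887500+0.853200+0.839500))/(1+1726/71761) = 4137/5000 ≈ 0.827400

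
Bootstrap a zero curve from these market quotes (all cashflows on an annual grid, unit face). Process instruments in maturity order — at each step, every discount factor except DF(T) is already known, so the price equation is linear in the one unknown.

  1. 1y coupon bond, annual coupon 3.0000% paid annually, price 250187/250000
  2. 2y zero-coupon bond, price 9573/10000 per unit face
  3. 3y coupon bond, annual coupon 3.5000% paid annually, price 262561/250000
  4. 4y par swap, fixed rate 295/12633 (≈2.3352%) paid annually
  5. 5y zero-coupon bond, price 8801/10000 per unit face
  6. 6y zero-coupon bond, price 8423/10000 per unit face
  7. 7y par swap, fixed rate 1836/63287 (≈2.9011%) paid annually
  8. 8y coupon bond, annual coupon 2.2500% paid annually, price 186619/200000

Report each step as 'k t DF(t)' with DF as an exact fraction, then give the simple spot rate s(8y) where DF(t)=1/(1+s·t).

1 1 2429/2500
2 2 9573/10000
3 3 1899/2000
4 4 1823/2000
5 5 8801/10000
6 6 8423/10000
7 7 2041/2500
8 8 7733/10000
s(8y) = (1/(7733/10000) − 1)/(8) = 2267/61864 ≈ 3.6645%

step 1 [1y] bond c/1=3/100: DF=(250187/250000 − 3/100·(0))/(1+3/100) = 2429/2500 ≈ 0.971600
step 2 [2y] zero: DF = P = 9573/10000 ≈ 0.957300
step 3 [3y] bond c/1=7/200: DF=(262561/250000 − 7/200·(0.971600+0.957300))/(1+7/200) = 1899/2000 ≈ 0.949500
step 4 [4y] swap r/1=295/12633: DF=(1 − 295/12633·(0.971600+0.957300+0.949500))/(1+295/12633) = 1823/2000 ≈ 0.911500
step 5 [5y] zero: DF = P = 8801/10000 ≈ 0.880100
step 6 [6y] zero: DF = P = 8423/10000 ≈ 0.842300
step 7 [7y] swap r/1=1836/63287: DF=(1 − 1836/63287·(0.971600+0.957300+0.949500+0.911500+0.880100+0.842300))/(1+1836/63287) = 2041/2500 ≈ 0.816400
step 8 [8y] bond c/1=9/400: DF=(186619/200000 − 9/400·(0.971600+0.957300+0.949500+0.911500+0.880100+0.842300+0.816400))/(1+9/400) = 7733/10000 ≈ 0.773300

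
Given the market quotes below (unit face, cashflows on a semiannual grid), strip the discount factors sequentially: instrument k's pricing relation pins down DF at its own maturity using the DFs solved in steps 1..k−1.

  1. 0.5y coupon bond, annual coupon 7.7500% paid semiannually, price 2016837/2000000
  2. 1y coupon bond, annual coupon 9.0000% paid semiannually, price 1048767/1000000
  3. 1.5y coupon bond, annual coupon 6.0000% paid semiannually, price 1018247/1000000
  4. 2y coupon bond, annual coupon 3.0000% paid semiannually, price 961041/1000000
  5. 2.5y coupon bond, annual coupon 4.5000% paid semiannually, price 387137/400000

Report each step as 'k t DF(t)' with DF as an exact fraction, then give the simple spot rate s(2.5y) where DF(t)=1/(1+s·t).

1 1/2 2427/2500
2 1 4809/5000
3 3/2 9323/10000
4 2 1809/2000
5 5/2 2159/2500
s(2.5y) = (1/(2159/2500) − 1)/(5/2) = 682/10795 ≈ 6.3177%

step 1 [0.5y] bond c/2=31/800: DF=(2016837/2000000 − 31/800·(0))/(1+31/800) = 2427/2500 ≈ 0.970800
step 2 [1y] bond c/2=9/200: DF=(1048767/1000000 − 9/200·(0.970800))/(1+9/200) = 4809/5000 ≈ 0.961800
step 3 [1.5y] bond c/2=3/100: DF=(1018247/1000000 − 3/100·(0.970800+0.961800))/(1+3/100) = 9323/10000 ≈ 0.932300
step 4 [2y] bond c/2=3/200: DF=(961041/1000000 − 3/200·(0.970800+0.961800+0.932300))/(1+3/200) = 1809/2000 ≈ 0.904500
step 5 [2.5y] bond c/2=9/400: DF=(387137/400000 − 9/400·(0.970800+0.961800+0.932300+0.904500))/(1+9/400) = 2159/2500 ≈ 0.863600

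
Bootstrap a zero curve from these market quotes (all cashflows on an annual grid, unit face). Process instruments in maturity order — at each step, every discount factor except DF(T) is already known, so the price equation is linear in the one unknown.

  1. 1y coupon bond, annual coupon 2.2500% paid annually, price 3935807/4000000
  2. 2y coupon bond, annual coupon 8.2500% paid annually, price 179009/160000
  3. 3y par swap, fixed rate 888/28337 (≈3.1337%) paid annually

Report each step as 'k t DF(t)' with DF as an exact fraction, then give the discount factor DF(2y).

step 1 [1y] bond c/1=9/400: DF=(3935807/4000000 − 9/400·(0))/(1+9/400) = 9623/10000 ≈ 0.962300
step 2 [2y] bond c/1=33/400: DF=(179009/160000 − 33/400·(0.962300))/(1+33/400) = 4801/5000 ≈ 0.960200
step 3 [3y] swap r/1=888/28337: DF=(1 − 888/28337·(0.962300+0.960200))/(1+888/28337) = 1139/1250 ≈ 0.911200

1 1 9623/10000
2 2 4801/5000
3 3 1139/1250
DF(2y) = 4801/5000 ≈ 0.960200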